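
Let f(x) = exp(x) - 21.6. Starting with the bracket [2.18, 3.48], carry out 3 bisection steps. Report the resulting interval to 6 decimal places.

f(2.180000) = -12.753694, f(3.480000) = 10.859722 (opposite signs)
step 1: m = 2.830000, f(m) = -4.654539 < 0 → root in [2.830000, 3.480000]
step 2: m = 3.155000, f(m) = 1.853037 > 0 → root in [2.830000, 3.155000]
step 3: m = 2.992500, f(m) = -1.664541 < 0 → root in [2.992500, 3.155000]

[2.992500, 3.155000]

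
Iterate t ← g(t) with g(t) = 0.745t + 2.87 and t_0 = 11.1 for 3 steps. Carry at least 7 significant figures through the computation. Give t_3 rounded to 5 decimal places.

11.19085

t_1 = g(11.100000) = 11.139500
t_2 = g(11.139500) = 11.168927
t_3 = g(11.168927) = 11.190851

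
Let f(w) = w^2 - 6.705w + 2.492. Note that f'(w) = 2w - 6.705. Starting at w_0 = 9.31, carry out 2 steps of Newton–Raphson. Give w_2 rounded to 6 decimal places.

Newton update: w ← w − f(w)/f'(w).
w_0 = 9.310000: f = 26.744550, f' = 11.915000 → w_1 = 9.310000 - (26.744550)/(11.915000) = 7.065388
w_1 = 7.065388: f = 5.038282, f' = 7.425776 → w_2 = 7.065388 - (5.038282)/(7.425776) = 6.386903

6.386903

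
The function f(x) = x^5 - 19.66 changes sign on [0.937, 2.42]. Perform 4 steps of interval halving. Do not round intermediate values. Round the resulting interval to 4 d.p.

[1.7712, 1.8639]

f(0.937000) = -18.937733, f(2.420000) = 63.339759 (opposite signs)
step 1: m = 1.678500, f(m) = -6.336856 < 0 → root in [1.678500, 2.420000]
step 2: m = 2.049250, f(m) = 16.478882 > 0 → root in [1.678500, 2.049250]
step 3: m = 1.863875, f(m) = 2.834892 > 0 → root in [1.678500, 1.863875]
step 4: m = 1.771187, f(m) = -2.228984 < 0 → root in [1.771187, 1.863875]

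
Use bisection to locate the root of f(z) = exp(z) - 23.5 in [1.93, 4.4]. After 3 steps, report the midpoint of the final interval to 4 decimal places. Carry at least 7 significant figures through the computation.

f(1.930000) = -16.610490, f(4.400000) = 57.950869 (opposite signs)
step 1: m = 3.165000, f(m) = 0.188744 > 0 → root in [1.930000, 3.165000]
step 2: m = 2.547500, f(m) = -10.724874 < 0 → root in [2.547500, 3.165000]
step 3: m = 2.856250, f(m) = -6.103831 < 0 → root in [2.856250, 3.165000]
Midpoint of [2.856250, 3.165000] = 3.010625

3.0106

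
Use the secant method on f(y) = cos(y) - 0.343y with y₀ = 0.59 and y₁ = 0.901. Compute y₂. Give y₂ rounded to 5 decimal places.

f(y_0) = 0.628571, f(y_1) = 0.311783
y_2 = 0.901000 - (0.311783)·(0.901000 - 0.590000)/(0.311783 - (0.628571)) = 1.207087; f(y_2) = -0.058288

1.20709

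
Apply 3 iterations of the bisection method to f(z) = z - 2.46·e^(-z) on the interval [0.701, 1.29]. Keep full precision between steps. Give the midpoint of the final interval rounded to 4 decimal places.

0.9587

f(0.701000) = -0.519379, f(1.290000) = 0.612834 (opposite signs)
step 1: m = 0.995500, f(m) = 0.086435 > 0 → root in [0.701000, 0.995500]
step 2: m = 0.848250, f(m) = -0.205032 < 0 → root in [0.848250, 0.995500]
step 3: m = 0.921875, f(m) = -0.056645 < 0 → root in [0.921875, 0.995500]
Midpoint of [0.921875, 0.995500] = 0.958688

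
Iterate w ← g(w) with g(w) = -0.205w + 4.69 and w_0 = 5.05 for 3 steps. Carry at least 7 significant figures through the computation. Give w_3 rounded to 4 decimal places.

3.8821

w_1 = g(5.050000) = 3.654750
w_2 = g(3.654750) = 3.940776
w_3 = g(3.940776) = 3.882141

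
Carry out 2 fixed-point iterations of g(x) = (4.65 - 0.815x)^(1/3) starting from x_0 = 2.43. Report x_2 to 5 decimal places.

x_1 = g(2.430000) = 1.387222
x_2 = g(1.387222) = 1.521097

1.52110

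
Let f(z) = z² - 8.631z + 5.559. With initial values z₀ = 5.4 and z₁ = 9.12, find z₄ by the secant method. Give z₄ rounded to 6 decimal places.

f(z_0) = -11.888400, f(z_1) = 10.018680
z_2 = 9.120000 - (10.018680)·(9.120000 - 5.400000)/(10.018680 - (-11.888400)) = 7.418747; f(z_2) = -3.434399
z_3 = 7.418747 - (-3.434399)·(7.418747 - 9.120000)/(-3.434399 - (10.018680)) = 7.853055; f(z_3) = -0.550245
z_4 = 7.853055 - (-0.550245)·(7.853055 - 7.418747)/(-0.550245 - (-3.434399)) = 7.935913; f(z_4) = 0.042851

7.935913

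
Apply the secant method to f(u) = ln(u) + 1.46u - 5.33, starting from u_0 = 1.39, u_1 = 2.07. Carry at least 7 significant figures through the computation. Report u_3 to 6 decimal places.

2.914814

f(u_0) = -2.971296, f(u_1) = -1.580251
u_2 = 2.070000 - (-1.580251)·(2.070000 - 1.390000)/(-1.580251 - (-2.971296)) = 2.842492; f(u_2) = -0.135281
u_3 = 2.842492 - (-0.135281)·(2.842492 - 2.070000)/(-0.135281 - (-1.580251)) = 2.914814; f(u_3) = -0.004566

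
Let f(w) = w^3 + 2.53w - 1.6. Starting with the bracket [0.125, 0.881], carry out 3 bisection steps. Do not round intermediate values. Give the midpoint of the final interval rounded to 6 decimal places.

0.550250

f(0.125000) = -1.281797, f(0.881000) = 1.312728 (opposite signs)
step 1: m = 0.503000, f(m) = -0.200146 < 0 → root in [0.503000, 0.881000]
step 2: m = 0.692000, f(m) = 0.482134 > 0 → root in [0.503000, 0.692000]
step 3: m = 0.597500, f(m) = 0.124986 > 0 → root in [0.503000, 0.597500]
Midpoint of [0.503000, 0.597500] = 0.550250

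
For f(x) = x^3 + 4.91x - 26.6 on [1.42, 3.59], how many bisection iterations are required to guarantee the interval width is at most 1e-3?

12

Initial width b − a = 3.59 − 1.42 = 2.170000.
After n steps the width is (b−a)/2^n; need (b−a)/2^n ≤ 1e-3.
So n ≥ log₂(2.170000/1e-3) = log₂(2170.0000) ≈ 11.0835.
Hence n = 12.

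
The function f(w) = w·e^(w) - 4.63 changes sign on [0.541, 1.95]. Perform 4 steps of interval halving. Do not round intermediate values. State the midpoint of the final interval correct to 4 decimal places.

f(0.541000) = -3.700711, f(1.950000) = 9.075941 (opposite signs)
step 1: m = 1.245500, f(m) = -0.302296 < 0 → root in [1.245500, 1.950000]
step 2: m = 1.597750, f(m) = 3.265922 > 0 → root in [1.245500, 1.597750]
step 3: m = 1.421625, f(m) = 1.260999 > 0 → root in [1.245500, 1.421625]
step 4: m = 1.333563, f(m) = 0.430253 > 0 → root in [1.245500, 1.333563]
Midpoint of [1.245500, 1.333563] = 1.289531

1.2895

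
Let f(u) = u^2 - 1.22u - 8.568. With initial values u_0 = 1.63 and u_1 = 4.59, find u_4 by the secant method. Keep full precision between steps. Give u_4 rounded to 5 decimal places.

f(u_0) = -7.899700, f(u_1) = 6.900300
u_2 = 4.590000 - (6.900300)·(4.590000 - 1.630000)/(6.900300 - (-7.899700)) = 3.209940; f(u_2) = -2.180412
u_3 = 3.209940 - (-2.180412)·(3.209940 - 4.590000)/(-2.180412 - (6.900300)) = 3.541313; f(u_3) = -0.347506
u_4 = 3.541313 - (-0.347506)·(3.541313 - 3.209940)/(-0.347506 - (-2.180412)) = 3.604139; f(u_4) = 0.024766

3.60414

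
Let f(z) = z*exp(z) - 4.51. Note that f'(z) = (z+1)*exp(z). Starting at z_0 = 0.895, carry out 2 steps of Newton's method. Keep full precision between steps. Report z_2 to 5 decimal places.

1.27926

Newton update: z ← z − f(z)/f'(z).
z_0 = 0.895000: f = -2.319634, f' = 4.637701 → z_1 = 0.895000 - (-2.319634)/(4.637701) = 1.395169
z_1 = 1.395169: f = 1.120423, f' = 9.666080 → z_2 = 1.395169 - (1.120423)/(9.666080) = 1.279256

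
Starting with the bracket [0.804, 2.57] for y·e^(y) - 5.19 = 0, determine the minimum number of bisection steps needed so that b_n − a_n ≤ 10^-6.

21

Initial width b − a = 2.57 − 0.804 = 1.766000.
After n steps the width is (b−a)/2^n; need (b−a)/2^n ≤ 10^-6.
So n ≥ log₂(1.766000/10^-6) = log₂(1766000.0000) ≈ 20.7521.
Hence n = 21.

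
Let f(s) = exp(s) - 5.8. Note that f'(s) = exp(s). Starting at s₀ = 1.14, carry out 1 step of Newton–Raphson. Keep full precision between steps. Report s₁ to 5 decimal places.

1.99495

s_0 = 1.140000: f = -2.673232, f' = 3.126768 → s_1 = 1.140000 - (-2.673232)/(3.126768) = 1.994950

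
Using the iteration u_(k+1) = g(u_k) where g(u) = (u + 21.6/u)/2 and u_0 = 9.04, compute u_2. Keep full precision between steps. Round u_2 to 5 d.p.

u_1 = g(9.040000) = 5.714690
u_2 = g(5.714690) = 4.747211

4.74721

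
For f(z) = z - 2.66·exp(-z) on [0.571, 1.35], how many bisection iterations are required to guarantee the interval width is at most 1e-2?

Initial width b − a = 1.35 − 0.571 = 0.779000.
After n steps the width is (b−a)/2^n; need (b−a)/2^n ≤ 1e-2.
So n ≥ log₂(0.779000/1e-2) = log₂(77.9000) ≈ 6.2836.
Hence n = 7.

7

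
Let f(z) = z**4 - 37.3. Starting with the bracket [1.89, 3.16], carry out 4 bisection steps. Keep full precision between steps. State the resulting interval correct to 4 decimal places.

[2.4456, 2.5250]

f(1.890000) = -24.540102, f(3.160000) = 62.412207 (opposite signs)
step 1: m = 2.525000, f(m) = 3.348594 > 0 → root in [1.890000, 2.525000]
step 2: m = 2.207500, f(m) = -13.553323 < 0 → root in [2.207500, 2.525000]
step 3: m = 2.366250, f(m) = -5.949642 < 0 → root in [2.366250, 2.525000]
step 4: m = 2.445625, f(m) = -1.526662 < 0 → root in [2.445625, 2.525000]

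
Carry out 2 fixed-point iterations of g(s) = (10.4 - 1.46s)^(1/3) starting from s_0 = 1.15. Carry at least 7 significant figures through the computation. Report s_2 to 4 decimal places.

s_1 = g(1.150000) = 2.058364
s_2 = g(2.058364) = 1.948238

1.9482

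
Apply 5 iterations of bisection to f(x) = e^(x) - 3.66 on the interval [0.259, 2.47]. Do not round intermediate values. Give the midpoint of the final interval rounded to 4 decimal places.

1.3300

f(0.259000) = -2.364366, f(2.470000) = 8.162447 (opposite signs)
step 1: m = 1.364500, f(m) = 0.253766 > 0 → root in [0.259000, 1.364500]
step 2: m = 0.811750, f(m) = -1.408155 < 0 → root in [0.811750, 1.364500]
step 3: m = 1.088125, f(m) = -0.691297 < 0 → root in [1.088125, 1.364500]
step 4: m = 1.226313, f(m) = -0.251363 < 0 → root in [1.226313, 1.364500]
step 5: m = 1.295406, f(m) = -0.007521 < 0 → root in [1.295406, 1.364500]
Midpoint of [1.295406, 1.364500] = 1.329953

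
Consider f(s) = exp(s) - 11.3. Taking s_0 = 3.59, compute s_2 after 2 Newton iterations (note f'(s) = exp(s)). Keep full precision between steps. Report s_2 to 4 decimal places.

2.5225

Newton update: s ← s − f(s)/f'(s).
s_0 = 3.590000: f = 24.934076, f' = 36.234076 → s_1 = 3.590000 - (24.934076)/(36.234076) = 2.901861
s_1 = 2.901861: f = 6.908001, f' = 18.208001 → s_2 = 2.901861 - (6.908001)/(18.208001) = 2.522467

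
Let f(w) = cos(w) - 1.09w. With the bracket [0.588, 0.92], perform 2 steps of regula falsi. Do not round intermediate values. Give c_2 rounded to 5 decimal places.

f(0.588000) = 0.191132, f(0.920000) = -0.396980
step 1: c = 0.695897, f(c) = 0.008950 > 0 → new bracket [0.695897, 0.920000]
step 2: c = 0.700839, f(c) = 0.000387 > 0 → new bracket [0.700839, 0.920000]

0.70084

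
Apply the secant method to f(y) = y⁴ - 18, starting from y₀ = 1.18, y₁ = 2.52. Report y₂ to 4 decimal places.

1.7406

f(y_0) = -16.061222, f(y_1) = 22.327580
y_2 = 2.520000 - (22.327580)·(2.520000 - 1.180000)/(22.327580 - (-16.061222)) = 1.740633; f(y_2) = -8.820288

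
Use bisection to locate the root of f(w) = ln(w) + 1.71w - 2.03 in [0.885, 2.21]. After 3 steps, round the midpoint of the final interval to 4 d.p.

f(0.885000) = -0.638818, f(2.210000) = 2.542093 (opposite signs)
step 1: m = 1.547500, f(m) = 1.052866 > 0 → root in [0.885000, 1.547500]
step 2: m = 1.216250, f(m) = 0.245560 > 0 → root in [0.885000, 1.216250]
step 3: m = 1.050625, f(m) = -0.184046 < 0 → root in [1.050625, 1.216250]
Midpoint of [1.050625, 1.216250] = 1.133438

1.1334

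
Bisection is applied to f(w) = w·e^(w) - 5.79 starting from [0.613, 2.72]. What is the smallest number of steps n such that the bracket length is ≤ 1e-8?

28

Initial width b − a = 2.72 − 0.613 = 2.107000.
After n steps the width is (b−a)/2^n; need (b−a)/2^n ≤ 1e-8.
So n ≥ log₂(2.107000/1e-8) = log₂(210700000.0000) ≈ 27.6506.
Hence n = 28.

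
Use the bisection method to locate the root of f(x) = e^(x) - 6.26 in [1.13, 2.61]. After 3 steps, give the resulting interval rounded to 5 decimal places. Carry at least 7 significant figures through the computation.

[1.68500, 1.87000]

f(1.130000) = -3.164343, f(2.610000) = 7.339051 (opposite signs)
step 1: m = 1.870000, f(m) = 0.228296 > 0 → root in [1.130000, 1.870000]
step 2: m = 1.500000, f(m) = -1.778311 < 0 → root in [1.500000, 1.870000]
step 3: m = 1.685000, f(m) = -0.867549 < 0 → root in [1.685000, 1.870000]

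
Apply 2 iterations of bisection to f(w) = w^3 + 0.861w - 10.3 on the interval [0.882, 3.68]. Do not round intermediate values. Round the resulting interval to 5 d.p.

f(0.882000) = -8.854469, f(3.680000) = 42.704512 (opposite signs)
step 1: m = 2.281000, f(m) = 3.531895 > 0 → root in [0.882000, 2.281000]
step 2: m = 1.581500, f(m) = -4.982772 < 0 → root in [1.581500, 2.281000]

[1.58150, 2.28100]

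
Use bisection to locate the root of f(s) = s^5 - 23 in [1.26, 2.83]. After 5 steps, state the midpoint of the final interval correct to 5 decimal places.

1.87328

f(1.260000) = -19.824203, f(2.830000) = 158.523216 (opposite signs)
step 1: m = 2.045000, f(m) = 12.765686 > 0 → root in [1.260000, 2.045000]
step 2: m = 1.652500, f(m) = -10.677258 < 0 → root in [1.652500, 2.045000]
step 3: m = 1.848750, f(m) = -1.403124 < 0 → root in [1.848750, 2.045000]
step 4: m = 1.946875, f(m) = 4.969863 > 0 → root in [1.848750, 1.946875]
step 5: m = 1.897812, f(m) = 1.618779 > 0 → root in [1.848750, 1.897812]
Midpoint of [1.848750, 1.897812] = 1.873281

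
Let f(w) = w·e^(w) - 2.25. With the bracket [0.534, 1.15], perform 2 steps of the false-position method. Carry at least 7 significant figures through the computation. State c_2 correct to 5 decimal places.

0.89543

f(0.534000) = -1.339134, f(1.150000) = 1.381922
step 1: c = 0.837157, f(c) = -0.316343 < 0 → new bracket [0.837157, 1.150000]
step 2: c = 0.895431, f(c) = -0.057633 < 0 → new bracket [0.895431, 1.150000]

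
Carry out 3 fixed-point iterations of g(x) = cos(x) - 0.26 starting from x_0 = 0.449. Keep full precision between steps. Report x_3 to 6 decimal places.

0.596901

x_1 = g(0.449000) = 0.640882
x_2 = g(0.640882) = 0.541569
x_3 = g(0.541569) = 0.596901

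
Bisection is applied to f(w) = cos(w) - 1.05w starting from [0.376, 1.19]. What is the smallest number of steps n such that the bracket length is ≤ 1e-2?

Initial width b − a = 1.19 − 0.376 = 0.814000.
After n steps the width is (b−a)/2^n; need (b−a)/2^n ≤ 1e-2.
So n ≥ log₂(0.814000/1e-2) = log₂(81.4000) ≈ 6.3470.
Hence n = 7.

7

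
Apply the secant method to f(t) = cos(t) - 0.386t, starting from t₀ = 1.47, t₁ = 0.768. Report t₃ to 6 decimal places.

f(t_0) = -0.466794, f(t_1) = 0.422854
t_2 = 0.768000 - (0.422854)·(0.768000 - 1.470000)/(0.422854 - (-0.466794)) = 1.101664; f(t_2) = 0.026871
t_3 = 1.101664 - (0.026871)·(1.101664 - 0.768000)/(0.026871 - (0.422854)) = 1.124305; f(t_3) = -0.002179

1.124305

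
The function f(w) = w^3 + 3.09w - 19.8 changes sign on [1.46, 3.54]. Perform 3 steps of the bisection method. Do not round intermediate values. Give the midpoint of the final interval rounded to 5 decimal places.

f(1.460000) = -12.176464, f(3.540000) = 35.500464 (opposite signs)
step 1: m = 2.500000, f(m) = 3.550000 > 0 → root in [1.460000, 2.500000]
step 2: m = 1.980000, f(m) = -5.919408 < 0 → root in [1.980000, 2.500000]
step 3: m = 2.240000, f(m) = -1.638976 < 0 → root in [2.240000, 2.500000]
Midpoint of [2.240000, 2.500000] = 2.370000

2.37000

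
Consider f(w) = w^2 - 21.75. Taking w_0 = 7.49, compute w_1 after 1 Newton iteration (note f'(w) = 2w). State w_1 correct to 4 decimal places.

w_0 = 7.490000: f = 34.350100, f' = 14.980000 → w_1 = 7.490000 - (34.350100)/(14.980000) = 5.196936

5.1969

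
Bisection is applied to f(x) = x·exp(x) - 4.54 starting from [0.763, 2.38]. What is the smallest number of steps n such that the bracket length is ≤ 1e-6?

Initial width b − a = 2.38 − 0.763 = 1.617000.
After n steps the width is (b−a)/2^n; need (b−a)/2^n ≤ 1e-6.
So n ≥ log₂(1.617000/1e-6) = log₂(1617000.0000) ≈ 20.6249.
Hence n = 21.

21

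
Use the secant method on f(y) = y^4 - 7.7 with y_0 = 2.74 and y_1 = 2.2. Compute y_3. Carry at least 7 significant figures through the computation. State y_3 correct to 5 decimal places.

f(y_0) = 48.664058, f(y_1) = 15.725600
y_2 = 2.200000 - (15.725600)·(2.200000 - 2.740000)/(15.725600 - (48.664058)) = 1.942191; f(y_2) = 6.528789
y_3 = 1.942191 - (6.528789)·(1.942191 - 2.200000)/(6.528789 - (15.725600)) = 1.759174; f(y_3) = 1.877115

1.75917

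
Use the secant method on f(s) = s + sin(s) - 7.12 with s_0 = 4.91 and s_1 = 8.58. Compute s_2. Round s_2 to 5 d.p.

f(s_0) = -3.190538, f(s_1) = 2.207824
s_2 = 8.580000 - (2.207824)·(8.580000 - 4.910000)/(2.207824 - (-3.190538)) = 7.079042; f(s_2) = 0.673506

7.07904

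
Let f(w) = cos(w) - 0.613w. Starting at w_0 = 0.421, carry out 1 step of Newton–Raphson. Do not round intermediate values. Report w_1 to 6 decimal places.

1.061721

Newton update: w ← w − f(w)/f'(w).
f'(w) = -sin(w) - 0.613
w_0 = 0.421000: f = 0.654608, f' = -1.021673 → w_1 = 0.421000 - (0.654608)/(-1.021673) = 1.061721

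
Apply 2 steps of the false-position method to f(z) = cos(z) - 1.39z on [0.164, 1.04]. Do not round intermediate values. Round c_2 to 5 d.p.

False-position update: c = (a·f(b) − b·f(a))/(f(b) − f(a)); replace the endpoint whose sign matches f(c).
f(0.164000) = 0.758622, f(1.040000) = -0.939380
step 1: c = 0.555374, f(c) = 0.077734 > 0 → new bracket [0.555374, 1.040000]
step 2: c = 0.592412, f(c) = 0.006144 > 0 → new bracket [0.592412, 1.040000]

0.59241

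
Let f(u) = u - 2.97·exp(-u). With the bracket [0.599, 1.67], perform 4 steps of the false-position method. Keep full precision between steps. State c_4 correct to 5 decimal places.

1.04488

False-position update: c = (a·f(b) − b·f(a))/(f(b) − f(a)); replace the endpoint whose sign matches f(c).
f(0.599000) = -1.032601, f(1.670000) = 1.110906
step 1: c = 1.114938, f(c) = 0.140968 > 0 → new bracket [0.599000, 1.114938]
step 2: c = 1.052964, f(c) = 0.016724 > 0 → new bracket [0.599000, 1.052964]
step 3: c = 1.045728, f(c) = 0.001964 > 0 → new bracket [0.599000, 1.045728]
step 4: c = 1.044880, f(c) = 0.000230 > 0 → new bracket [0.599000, 1.044880]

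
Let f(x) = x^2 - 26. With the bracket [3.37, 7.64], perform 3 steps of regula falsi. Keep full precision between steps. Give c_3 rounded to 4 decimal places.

5.0825

False-position update: c = (a·f(b) − b·f(a))/(f(b) − f(a)); replace the endpoint whose sign matches f(c).
f(3.370000) = -14.643100, f(7.640000) = 32.369600
step 1: c = 4.699982, f(c) = -3.910171 < 0 → new bracket [4.699982, 7.640000]
step 2: c = 5.016852, f(c) = -0.831197 < 0 → new bracket [5.016852, 7.640000]
step 3: c = 5.082524, f(c) = -0.167954 < 0 → new bracket [5.082524, 7.640000]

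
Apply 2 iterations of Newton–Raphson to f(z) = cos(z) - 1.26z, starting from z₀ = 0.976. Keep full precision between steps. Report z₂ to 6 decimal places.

f'(z) = -sin(z) - 1.26
z_0 = 0.976000: f = -0.669420, f' = -2.088263 → z_1 = 0.976000 - (-0.669420)/(-2.088263) = 0.655437
z_1 = 0.655437: f = -0.033069, f' = -1.869506 → z_2 = 0.655437 - (-0.033069)/(-1.869506) = 0.637748

0.637748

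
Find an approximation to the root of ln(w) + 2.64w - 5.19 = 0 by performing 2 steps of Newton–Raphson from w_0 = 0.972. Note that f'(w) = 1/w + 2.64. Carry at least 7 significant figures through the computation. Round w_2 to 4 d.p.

1.7531

w_0 = 0.972000: f = -2.652319, f' = 3.668807 → w_1 = 0.972000 - (-2.652319)/(3.668807) = 1.694938
w_1 = 1.694938: f = -0.187718, f' = 3.229992 → w_2 = 1.694938 - (-0.187718)/(3.229992) = 1.753055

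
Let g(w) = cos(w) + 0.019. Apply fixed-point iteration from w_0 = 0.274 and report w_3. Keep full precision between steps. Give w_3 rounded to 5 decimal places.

w_1 = g(0.274000) = 0.981696
w_2 = g(0.981696) = 0.574613
w_3 = g(0.574613) = 0.858403

0.85840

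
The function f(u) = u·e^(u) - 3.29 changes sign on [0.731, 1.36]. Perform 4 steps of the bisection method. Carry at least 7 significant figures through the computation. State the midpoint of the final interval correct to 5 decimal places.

f(0.731000) = -1.771598, f(1.360000) = 2.008823 (opposite signs)
step 1: m = 1.045500, f(m) = -0.315740 < 0 → root in [1.045500, 1.360000]
step 2: m = 1.202750, f(m) = 0.714267 > 0 → root in [1.045500, 1.202750]
step 3: m = 1.124125, f(m) = 0.169520 > 0 → root in [1.045500, 1.124125]
step 4: m = 1.084812, f(m) = -0.080165 < 0 → root in [1.084812, 1.124125]
Midpoint of [1.084812, 1.124125] = 1.104469

1.10447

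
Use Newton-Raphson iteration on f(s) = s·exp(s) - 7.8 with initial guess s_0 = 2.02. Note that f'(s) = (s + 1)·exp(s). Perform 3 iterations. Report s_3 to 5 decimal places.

1.59027

Newton update: s ← s − f(s)/f'(s).
s_0 = 2.020000: f = 7.427416, f' = 22.765741 → s_1 = 2.020000 - (7.427416)/(22.765741) = 1.693746
s_1 = 1.693746: f = 1.413672, f' = 14.653492 → s_2 = 1.693746 - (1.413672)/(14.653492) = 1.597273
s_2 = 1.597273: f = 0.089794, f' = 12.829335 → s_3 = 1.597273 - (0.089794)/(12.829335) = 1.590273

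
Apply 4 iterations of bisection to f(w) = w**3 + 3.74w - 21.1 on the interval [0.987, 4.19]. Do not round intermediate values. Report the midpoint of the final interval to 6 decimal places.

f(0.987000) = -16.447115, f(4.190000) = 68.130659 (opposite signs)
step 1: m = 2.588500, f(m) = 5.924800 > 0 → root in [0.987000, 2.588500]
step 2: m = 1.787750, f(m) = -8.700077 < 0 → root in [1.787750, 2.588500]
step 3: m = 2.188125, f(m) = -2.439908 < 0 → root in [2.188125, 2.588500]
step 4: m = 2.388313, f(m) = 1.455311 > 0 → root in [2.188125, 2.388313]
Midpoint of [2.188125, 2.388313] = 2.288219

2.288219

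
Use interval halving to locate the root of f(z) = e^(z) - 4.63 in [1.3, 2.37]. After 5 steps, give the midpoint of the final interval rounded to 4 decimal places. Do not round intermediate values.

f(1.300000) = -0.960703, f(2.370000) = 6.067392 (opposite signs)
step 1: m = 1.835000, f(m) = 1.635134 > 0 → root in [1.300000, 1.835000]
step 2: m = 1.567500, f(m) = 0.164647 > 0 → root in [1.300000, 1.567500]
step 3: m = 1.433750, f(m) = -0.435601 < 0 → root in [1.433750, 1.567500]
step 4: m = 1.500625, f(m) = -0.145509 < 0 → root in [1.500625, 1.567500]
step 5: m = 1.534062, f(m) = 0.006976 > 0 → root in [1.500625, 1.534062]
Midpoint of [1.500625, 1.534062] = 1.517344

1.5173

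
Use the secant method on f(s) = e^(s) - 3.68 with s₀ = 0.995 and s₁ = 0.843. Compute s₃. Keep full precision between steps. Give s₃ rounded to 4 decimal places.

1.2832

f(s_0) = -0.975276, f(s_1) = -1.356673
s_2 = 0.843000 - (-1.356673)·(0.843000 - 0.995000)/(-1.356673 - (-0.975276)) = 1.383681; f(s_2) = 0.309558
s_3 = 1.383681 - (0.309558)·(1.383681 - 0.843000)/(0.309558 - (-1.356673)) = 1.283231; f(s_3) = -0.071721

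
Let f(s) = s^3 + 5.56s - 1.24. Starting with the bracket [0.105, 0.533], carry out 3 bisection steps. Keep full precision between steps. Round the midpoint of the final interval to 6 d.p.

f(0.105000) = -0.655042, f(0.533000) = 1.874899 (opposite signs)
step 1: m = 0.319000, f(m) = 0.566102 > 0 → root in [0.105000, 0.319000]
step 2: m = 0.212000, f(m) = -0.051752 < 0 → root in [0.212000, 0.319000]
step 3: m = 0.265500, f(m) = 0.254895 > 0 → root in [0.212000, 0.265500]
Midpoint of [0.212000, 0.265500] = 0.238750

0.238750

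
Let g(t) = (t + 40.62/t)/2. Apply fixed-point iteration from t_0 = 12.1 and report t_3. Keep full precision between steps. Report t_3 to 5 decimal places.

6.37447

t_1 = g(12.100000) = 7.728512
t_2 = g(7.728512) = 6.492188
t_3 = g(6.492188) = 6.374469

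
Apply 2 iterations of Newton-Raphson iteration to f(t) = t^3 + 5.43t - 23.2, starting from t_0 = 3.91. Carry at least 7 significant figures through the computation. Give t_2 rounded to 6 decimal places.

f'(t) = 3t^2 + 5.43
t_0 = 3.910000: f = 57.807771, f' = 51.294300 → t_1 = 3.910000 - (57.807771)/(51.294300) = 2.783018
t_1 = 2.783018: f = 13.466778, f' = 28.665562 → t_2 = 2.783018 - (13.466778)/(28.665562) = 2.313228

2.313228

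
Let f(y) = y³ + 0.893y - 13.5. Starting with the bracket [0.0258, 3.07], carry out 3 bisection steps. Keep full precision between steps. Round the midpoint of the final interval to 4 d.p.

2.1187

f(0.025800) = -13.476943, f(3.070000) = 18.175953 (opposite signs)
step 1: m = 1.547900, f(m) = -8.408966 < 0 → root in [1.547900, 3.070000]
step 2: m = 2.308950, f(m) = 0.871482 > 0 → root in [1.547900, 2.308950]
step 3: m = 1.928425, f(m) = -4.606445 < 0 → root in [1.928425, 2.308950]
Midpoint of [1.928425, 2.308950] = 2.118688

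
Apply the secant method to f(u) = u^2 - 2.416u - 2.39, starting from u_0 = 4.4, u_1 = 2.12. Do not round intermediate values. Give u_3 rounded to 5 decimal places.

3.29906

f(u_0) = 6.339600, f(u_1) = -3.017520
u_2 = 2.120000 - (-3.017520)·(2.120000 - 4.400000)/(-3.017520 - (6.339600)) = 2.855263; f(u_2) = -1.135788
u_3 = 2.855263 - (-1.135788)·(2.855263 - 2.120000)/(-1.135788 - (-3.017520)) = 3.299058; f(u_3) = 0.523260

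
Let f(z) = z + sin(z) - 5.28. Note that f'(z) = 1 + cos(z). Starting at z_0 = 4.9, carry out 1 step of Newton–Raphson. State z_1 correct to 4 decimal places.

6.0483

z_0 = 4.900000: f = -1.362453, f' = 1.186512 → z_1 = 4.900000 - (-1.362453)/(1.186512) = 6.048284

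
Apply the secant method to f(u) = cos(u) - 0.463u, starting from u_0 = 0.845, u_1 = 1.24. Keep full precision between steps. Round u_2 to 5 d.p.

1.05127

f(u_0) = 0.272496, f(u_1) = -0.249324
u_2 = 1.240000 - (-0.249324)·(1.240000 - 0.845000)/(-0.249324 - (0.272496)) = 1.051270; f(u_2) = 0.009730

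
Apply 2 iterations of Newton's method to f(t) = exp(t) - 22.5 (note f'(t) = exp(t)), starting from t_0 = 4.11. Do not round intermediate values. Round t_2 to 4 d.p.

3.1729

t_0 = 4.110000: f = 38.446718, f' = 60.946718 → t_1 = 4.110000 - (38.446718)/(60.946718) = 3.479175
t_1 = 3.479175: f = 9.932951, f' = 32.432951 → t_2 = 3.479175 - (9.932951)/(32.432951) = 3.172914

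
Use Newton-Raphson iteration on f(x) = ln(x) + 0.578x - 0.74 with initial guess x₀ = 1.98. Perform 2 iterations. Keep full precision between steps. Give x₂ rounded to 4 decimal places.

1.1009

f'(x) = 1/x + 0.578
x_0 = 1.980000: f = 1.087537, f' = 1.083051 → x_1 = 1.980000 - (1.087537)/(1.083051) = 0.975858
x_1 = 0.975858: f = -0.200393, f' = 1.602740 → x_2 = 0.975858 - (-0.200393)/(1.602740) = 1.100889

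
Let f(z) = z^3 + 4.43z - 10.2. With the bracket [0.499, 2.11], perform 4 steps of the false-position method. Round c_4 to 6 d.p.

False-position update: c = (a·f(b) − b·f(a))/(f(b) − f(a)); replace the endpoint whose sign matches f(c).
f(0.499000) = -7.865179, f(2.110000) = 8.541231
step 1: c = 1.271308, f(c) = -2.513386 < 0 → new bracket [1.271308, 2.110000]
step 2: c = 1.461994, f(c) = -0.598465 < 0 → new bracket [1.461994, 2.110000]
step 3: c = 1.504425, f(c) = -0.130440 < 0 → new bracket [1.504425, 2.110000]
step 4: c = 1.513534, f(c) = -0.027862 < 0 → new bracket [1.513534, 2.110000]

1.513534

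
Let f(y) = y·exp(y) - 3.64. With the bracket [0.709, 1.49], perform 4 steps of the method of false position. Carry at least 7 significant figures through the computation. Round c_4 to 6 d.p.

False-position update: c = (a·f(b) − b·f(a))/(f(b) − f(a)); replace the endpoint whose sign matches f(c).
f(0.709000) = -2.199342, f(1.490000) = 2.971272
step 1: c = 1.041202, f(c) = -0.690673 < 0 → new bracket [1.041202, 1.490000]
step 2: c = 1.125849, f(c) = -0.169198 < 0 → new bracket [1.125849, 1.490000]
step 3: c = 1.145468, f(c) = -0.038750 < 0 → new bracket [1.145468, 1.490000]
step 4: c = 1.149903, f(c) = -0.008735 < 0 → new bracket [1.149903, 1.490000]

1.149903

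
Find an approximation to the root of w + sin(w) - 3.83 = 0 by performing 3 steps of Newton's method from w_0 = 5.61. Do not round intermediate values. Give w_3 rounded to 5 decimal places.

f'(w) = 1 + cos(w)
w_0 = 5.610000: f = 1.156520, f' = 1.781840 → w_1 = 5.610000 - (1.156520)/(1.781840) = 4.960940
w_1 = 4.960940: f = 0.161670, f' = 1.246000 → w_2 = 4.960940 - (0.161670)/(1.246000) = 4.831189
w_2 = 4.831189: f = 0.008237, f' = 1.118520 → w_3 = 4.831189 - (0.008237)/(1.118520) = 4.823824

4.82382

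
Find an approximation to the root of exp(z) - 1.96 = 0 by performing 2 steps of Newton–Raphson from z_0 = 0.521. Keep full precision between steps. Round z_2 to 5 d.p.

0.67302

Newton update: z ← z − f(z)/f'(z).
f'(z) = exp(z)
z_0 = 0.521000: f = -0.276289, f' = 1.683711 → z_1 = 0.521000 - (-0.276289)/(1.683711) = 0.685096
z_1 = 0.685096: f = 0.023961, f' = 1.983961 → z_2 = 0.685096 - (0.023961)/(1.983961) = 0.673018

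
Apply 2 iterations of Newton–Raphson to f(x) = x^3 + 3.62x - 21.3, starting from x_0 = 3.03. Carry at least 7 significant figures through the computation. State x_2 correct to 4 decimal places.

2.3463

Newton update: x ← x − f(x)/f'(x).
f'(x) = 3x^2 + 3.62
x_0 = 3.030000: f = 17.486727, f' = 31.162700 → x_1 = 3.030000 - (17.486727)/(31.162700) = 2.468857
x_1 = 2.468857: f = 2.685578, f' = 21.905767 → x_2 = 2.468857 - (2.685578)/(21.905767) = 2.346260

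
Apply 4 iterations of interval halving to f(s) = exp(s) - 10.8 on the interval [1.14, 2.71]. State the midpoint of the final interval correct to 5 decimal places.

f(1.140000) = -7.673232, f(2.710000) = 4.229276 (opposite signs)
step 1: m = 1.925000, f(m) = -3.944851 < 0 → root in [1.925000, 2.710000]
step 2: m = 2.317500, f(m) = -0.649733 < 0 → root in [2.317500, 2.710000]
step 3: m = 2.513750, f(m) = 1.551160 > 0 → root in [2.317500, 2.513750]
step 4: m = 2.415625, f(m) = 0.396766 > 0 → root in [2.317500, 2.415625]
Midpoint of [2.317500, 2.415625] = 2.366562

2.36656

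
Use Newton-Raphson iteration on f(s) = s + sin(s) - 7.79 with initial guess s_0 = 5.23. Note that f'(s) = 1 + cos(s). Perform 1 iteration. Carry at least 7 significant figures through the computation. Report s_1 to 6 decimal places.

s_0 = 5.230000: f = -3.429004, f' = 1.494806 → s_1 = 5.230000 - (-3.429004)/(1.494806) = 7.523946

7.523946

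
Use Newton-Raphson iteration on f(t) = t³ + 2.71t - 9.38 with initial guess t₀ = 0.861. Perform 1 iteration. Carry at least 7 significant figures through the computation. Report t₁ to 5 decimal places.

2.15984

Newton update: t ← t − f(t)/f'(t).
f'(t) = 3t² + 2.71
t_0 = 0.861000: f = -6.408413, f' = 4.933963 → t_1 = 0.861000 - (-6.408413)/(4.933963) = 2.159837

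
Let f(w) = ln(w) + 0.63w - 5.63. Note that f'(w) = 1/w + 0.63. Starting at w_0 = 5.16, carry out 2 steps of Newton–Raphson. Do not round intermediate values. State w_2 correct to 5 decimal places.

6.07319

w_0 = 5.160000: f = -0.738263, f' = 0.823798 → w_1 = 5.160000 - (-0.738263)/(0.823798) = 6.056170
w_1 = 6.056170: f = -0.013535, f' = 0.795121 → w_2 = 6.056170 - (-0.013535)/(0.795121) = 6.073193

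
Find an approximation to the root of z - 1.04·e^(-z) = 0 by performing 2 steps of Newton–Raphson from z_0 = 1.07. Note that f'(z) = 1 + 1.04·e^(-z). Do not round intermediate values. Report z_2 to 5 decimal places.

0.58119

z_0 = 1.070000: f = 0.713271, f' = 1.356729 → z_1 = 1.070000 - (0.713271)/(1.356729) = 0.544271
z_1 = 0.544271: f = -0.059204, f' = 1.603475 → z_2 = 0.544271 - (-0.059204)/(1.603475) = 0.581193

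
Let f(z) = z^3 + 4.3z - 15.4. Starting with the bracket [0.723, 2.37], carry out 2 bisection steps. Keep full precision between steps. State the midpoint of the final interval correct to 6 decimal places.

1.752375

f(0.723000) = -11.913167, f(2.370000) = 8.103053 (opposite signs)
step 1: m = 1.546500, f(m) = -5.051344 < 0 → root in [1.546500, 2.370000]
step 2: m = 1.958250, f(m) = 0.529861 > 0 → root in [1.546500, 1.958250]
Midpoint of [1.546500, 1.958250] = 1.752375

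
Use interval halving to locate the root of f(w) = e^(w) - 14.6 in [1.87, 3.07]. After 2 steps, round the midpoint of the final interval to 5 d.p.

2.62000

f(1.870000) = -8.111704, f(3.070000) = 6.941903 (opposite signs)
step 1: m = 2.470000, f(m) = -2.777553 < 0 → root in [2.470000, 3.070000]
step 2: m = 2.770000, f(m) = 1.358634 > 0 → root in [2.470000, 2.770000]
Midpoint of [2.470000, 2.770000] = 2.620000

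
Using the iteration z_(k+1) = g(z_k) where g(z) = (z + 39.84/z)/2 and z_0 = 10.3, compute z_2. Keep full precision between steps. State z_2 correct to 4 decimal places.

6.3540

z_1 = g(10.300000) = 7.083981
z_2 = g(7.083981) = 6.353969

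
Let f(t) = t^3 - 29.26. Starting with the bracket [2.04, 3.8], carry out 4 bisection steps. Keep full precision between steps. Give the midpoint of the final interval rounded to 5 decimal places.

f(2.040000) = -20.770336, f(3.800000) = 25.612000 (opposite signs)
step 1: m = 2.920000, f(m) = -4.362912 < 0 → root in [2.920000, 3.800000]
step 2: m = 3.360000, f(m) = 8.673056 > 0 → root in [2.920000, 3.360000]
step 3: m = 3.140000, f(m) = 1.699144 > 0 → root in [2.920000, 3.140000]
step 4: m = 3.030000, f(m) = -1.441873 < 0 → root in [3.030000, 3.140000]
Midpoint of [3.030000, 3.140000] = 3.085000

3.08500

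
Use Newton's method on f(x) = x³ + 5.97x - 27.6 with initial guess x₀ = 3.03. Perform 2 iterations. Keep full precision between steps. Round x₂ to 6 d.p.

2.379558

f'(x) = 3x² + 5.97
x_0 = 3.030000: f = 18.307227, f' = 33.512700 → x_1 = 3.030000 - (18.307227)/(33.512700) = 2.483723
x_1 = 2.483723: f = 2.549608, f' = 24.476635 → x_2 = 2.483723 - (2.549608)/(24.476635) = 2.379558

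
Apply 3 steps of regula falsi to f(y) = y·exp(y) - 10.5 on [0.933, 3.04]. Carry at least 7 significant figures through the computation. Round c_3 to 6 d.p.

1.543410

f(0.933000) = -8.128198, f(3.040000) = 53.051939
step 1: c = 1.212929, f(c) = -6.420528 < 0 → new bracket [1.212929, 3.040000]
step 2: c = 1.410176, f(c) = -4.722964 < 0 → new bracket [1.410176, 3.040000]
step 3: c = 1.543410, f(c) = -3.276027 < 0 → new bracket [1.543410, 3.040000]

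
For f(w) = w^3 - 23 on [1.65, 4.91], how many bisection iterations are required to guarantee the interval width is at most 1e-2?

9

Initial width b − a = 4.91 − 1.65 = 3.260000.
After n steps the width is (b−a)/2^n; need (b−a)/2^n ≤ 1e-2.
So n ≥ log₂(3.260000/1e-2) = log₂(326.0000) ≈ 8.3487.
Hence n = 9.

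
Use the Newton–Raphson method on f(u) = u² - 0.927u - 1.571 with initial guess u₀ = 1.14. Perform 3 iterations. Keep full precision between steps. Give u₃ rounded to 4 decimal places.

1.8002

f'(u) = 2u - 0.927
u_0 = 1.140000: f = -1.328180, f' = 1.353000 → u_1 = 1.140000 - (-1.328180)/(1.353000) = 2.121656
u_1 = 2.121656: f = 0.963648, f' = 3.316311 → u_2 = 2.121656 - (0.963648)/(3.316311) = 1.831077
u_2 = 1.831077: f = 0.084436, f' = 2.735155 → u_3 = 1.831077 - (0.084436)/(2.735155) = 1.800207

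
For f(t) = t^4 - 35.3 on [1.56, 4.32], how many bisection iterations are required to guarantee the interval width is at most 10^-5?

Initial width b − a = 4.32 − 1.56 = 2.760000.
After n steps the width is (b−a)/2^n; need (b−a)/2^n ≤ 10^-5.
So n ≥ log₂(2.760000/10^-5) = log₂(276000.0000) ≈ 18.0743.
Hence n = 19.

19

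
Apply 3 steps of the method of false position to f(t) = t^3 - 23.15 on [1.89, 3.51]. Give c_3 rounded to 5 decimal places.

2.84027

f(1.890000) = -16.398731, f(3.510000) = 20.093551
step 1: c = 2.617988, f(c) = -5.206673 < 0 → new bracket [2.617988, 3.510000]
step 2: c = 2.801560, f(c) = -1.161286 < 0 → new bracket [2.801560, 3.510000]
step 3: c = 2.840267, f(c) = -0.237243 < 0 → new bracket [2.840267, 3.510000]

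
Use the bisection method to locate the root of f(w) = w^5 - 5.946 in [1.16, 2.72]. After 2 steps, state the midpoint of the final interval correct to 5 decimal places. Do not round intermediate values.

f(1.160000) = -3.845658, f(2.720000) = 142.936797 (opposite signs)
step 1: m = 1.940000, f(m) = 21.533489 > 0 → root in [1.160000, 1.940000]
step 2: m = 1.550000, f(m) = 3.000610 > 0 → root in [1.160000, 1.550000]
Midpoint of [1.160000, 1.550000] = 1.355000

1.35500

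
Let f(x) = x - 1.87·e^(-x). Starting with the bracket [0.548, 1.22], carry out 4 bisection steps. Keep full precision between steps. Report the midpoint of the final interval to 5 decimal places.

f(0.548000) = -0.533056, f(1.220000) = 0.667920 (opposite signs)
step 1: m = 0.884000, f(m) = 0.111452 > 0 → root in [0.548000, 0.884000]
step 2: m = 0.716000, f(m) = -0.197875 < 0 → root in [0.716000, 0.884000]
step 3: m = 0.800000, f(m) = -0.040245 < 0 → root in [0.800000, 0.884000]
step 4: m = 0.842000, f(m) = 0.036314 > 0 → root in [0.800000, 0.842000]
Midpoint of [0.800000, 0.842000] = 0.821000

0.82100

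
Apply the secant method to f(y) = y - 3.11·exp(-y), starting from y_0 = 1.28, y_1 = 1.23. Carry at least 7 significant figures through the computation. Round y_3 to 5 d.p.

1.06878

f(y_0) = 0.415304, f(y_1) = 0.320970
y_2 = 1.230000 - (0.320970)·(1.230000 - 1.280000)/(0.320970 - (0.415304)) = 1.059876; f(y_2) = -0.017736
y_3 = 1.059876 - (-0.017736)·(1.059876 - 1.230000)/(-0.017736 - (0.320970)) = 1.068784; f(y_3) = 0.000730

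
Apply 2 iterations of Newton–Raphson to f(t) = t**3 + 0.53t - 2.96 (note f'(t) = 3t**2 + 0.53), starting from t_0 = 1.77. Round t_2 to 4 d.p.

t_0 = 1.770000: f = 3.523333, f' = 9.928700 → t_1 = 1.770000 - (3.523333)/(9.928700) = 1.415137
t_1 = 1.415137: f = 0.623991, f' = 6.537834 → t_2 = 1.415137 - (0.623991)/(6.537834) = 1.319693

1.3197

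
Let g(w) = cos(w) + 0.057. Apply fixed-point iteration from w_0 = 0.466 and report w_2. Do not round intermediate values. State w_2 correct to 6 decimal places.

w_1 = g(0.466000) = 0.950373
w_2 = g(0.950373) = 0.638380

0.638380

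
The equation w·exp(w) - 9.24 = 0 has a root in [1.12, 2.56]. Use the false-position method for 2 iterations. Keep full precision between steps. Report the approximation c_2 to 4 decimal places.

1.5515

False-position update: c = (a·f(b) − b·f(a))/(f(b) − f(a)); replace the endpoint whose sign matches f(c).
f(1.120000) = -5.807363, f(2.560000) = 23.875692
step 1: c = 1.401730, f(c) = -3.545864 < 0 → new bracket [1.401730, 2.560000]
step 2: c = 1.551505, f(c) = -1.919121 < 0 → new bracket [1.551505, 2.560000]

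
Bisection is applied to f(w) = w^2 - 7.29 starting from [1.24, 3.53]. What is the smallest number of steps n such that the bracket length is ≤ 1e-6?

Initial width b − a = 3.53 − 1.24 = 2.290000.
After n steps the width is (b−a)/2^n; need (b−a)/2^n ≤ 1e-6.
So n ≥ log₂(2.290000/1e-6) = log₂(2290000.0000) ≈ 21.1269.
Hence n = 22.

22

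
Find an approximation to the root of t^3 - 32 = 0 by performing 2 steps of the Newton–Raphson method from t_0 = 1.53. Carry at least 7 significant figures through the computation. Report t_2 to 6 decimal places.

Newton update: t ← t − f(t)/f'(t).
f'(t) = 3t^2
t_0 = 1.530000: f = -28.418423, f' = 7.022700 → t_1 = 1.530000 - (-28.418423)/(7.022700) = 5.576652
t_1 = 5.576652: f = 141.428566, f' = 93.297143 → t_2 = 5.576652 - (141.428566)/(93.297143) = 4.060758

4.060758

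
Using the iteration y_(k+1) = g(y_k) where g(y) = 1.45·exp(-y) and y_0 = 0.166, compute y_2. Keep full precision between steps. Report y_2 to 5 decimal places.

y_1 = g(0.166000) = 1.228217
y_2 = g(1.228217) = 0.424581

0.42458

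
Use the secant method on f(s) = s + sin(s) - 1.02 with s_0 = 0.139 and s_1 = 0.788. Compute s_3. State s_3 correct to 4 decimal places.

f(s_0) = -0.742447, f(s_1) = 0.476944
s_2 = 0.788000 - (0.476944)·(0.788000 - 0.139000)/(0.476944 - (-0.742447)) = 0.534155; f(s_2) = 0.023268
s_3 = 0.534155 - (0.023268)·(0.534155 - 0.788000)/(0.023268 - (0.476944)) = 0.521135; f(s_3) = -0.001000

0.5211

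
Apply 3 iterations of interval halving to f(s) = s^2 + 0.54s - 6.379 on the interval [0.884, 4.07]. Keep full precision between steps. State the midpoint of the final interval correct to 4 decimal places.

2.2779

f(0.884000) = -5.120184, f(4.070000) = 12.383700 (opposite signs)
step 1: m = 2.477000, f(m) = 1.094109 > 0 → root in [0.884000, 2.477000]
step 2: m = 1.680500, f(m) = -2.647450 < 0 → root in [1.680500, 2.477000]
step 3: m = 2.078750, f(m) = -0.935273 < 0 → root in [2.078750, 2.477000]
Midpoint of [2.078750, 2.477000] = 2.277875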